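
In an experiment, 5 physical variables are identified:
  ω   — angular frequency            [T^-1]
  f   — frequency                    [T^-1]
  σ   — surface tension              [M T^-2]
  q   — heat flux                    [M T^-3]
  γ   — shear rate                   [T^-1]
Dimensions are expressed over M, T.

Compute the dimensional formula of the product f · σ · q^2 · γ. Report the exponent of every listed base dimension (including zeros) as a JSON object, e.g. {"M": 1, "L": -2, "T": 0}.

{"M": 3, "T": -10}

Exponent matrix [M,T] × [ω,f,σ,q,γ]:
  M: [ 0  0  1  1  0]
  T: [-1 -1 -2 -3 -1]
  [M]: (1)·0+(1)·1+(2)·1+(1)·0 = 3
  [T]: (1)·-1+(1)·-2+(2)·-3+(1)·-1 = -10
⇒ M^3 T^-10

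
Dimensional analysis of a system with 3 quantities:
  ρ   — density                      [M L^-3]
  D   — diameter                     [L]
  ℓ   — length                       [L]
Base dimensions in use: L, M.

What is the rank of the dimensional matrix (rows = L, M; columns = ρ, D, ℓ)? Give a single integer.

Exponent matrix [L,M] × [ρ,D,ℓ]:
  L: [-3  1  1]
  M: [ 1  0  0]
RREF → pivots at {ρ,D} ⇒ r = 2

2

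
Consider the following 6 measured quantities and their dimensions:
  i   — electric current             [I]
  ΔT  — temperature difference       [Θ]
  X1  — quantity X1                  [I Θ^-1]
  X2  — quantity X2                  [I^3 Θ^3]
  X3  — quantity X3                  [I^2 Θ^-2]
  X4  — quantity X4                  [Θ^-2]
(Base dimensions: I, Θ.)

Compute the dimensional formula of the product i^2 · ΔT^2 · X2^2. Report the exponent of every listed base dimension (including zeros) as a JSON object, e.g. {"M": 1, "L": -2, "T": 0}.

Write exponents as rows I,Θ / cols i,ΔT,X1,X2,X3,X4:
  I: [ 1  0  1  3  2  0]
  Θ: [ 0  1 -1  3 -2 -2]
  [I]: (2)·1+(2)·0+(2)·3 = 8
  [Θ]: (2)·0+(2)·1+(2)·3 = 8
⇒ I^8 Θ^8

{"I": 8, "Θ": 8}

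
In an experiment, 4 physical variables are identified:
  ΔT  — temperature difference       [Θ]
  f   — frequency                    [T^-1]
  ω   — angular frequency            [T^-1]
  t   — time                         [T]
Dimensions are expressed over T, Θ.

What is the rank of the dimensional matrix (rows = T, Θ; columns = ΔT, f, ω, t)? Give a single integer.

Write exponents as rows T,Θ / cols ΔT,f,ω,t:
  T: [ 0 -1 -1  1]
  Θ: [ 1  0  0  0]
Row reduction gives pivot columns ΔT,f; rank = 2

2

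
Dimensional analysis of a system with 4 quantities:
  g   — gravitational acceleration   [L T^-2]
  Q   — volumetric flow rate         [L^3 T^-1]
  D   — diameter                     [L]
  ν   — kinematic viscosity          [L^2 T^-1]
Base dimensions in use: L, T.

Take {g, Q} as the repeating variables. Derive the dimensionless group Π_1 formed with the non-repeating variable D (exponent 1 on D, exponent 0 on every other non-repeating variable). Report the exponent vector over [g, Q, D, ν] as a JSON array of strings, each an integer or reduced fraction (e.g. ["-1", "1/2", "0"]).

["1/5", "-2/5", "1", "0"]

Dimensional matrix (L×T by g×Q×D×ν):
  L: [ 1  3  1  2]
  T: [-2 -1  0 -1]
Echelon form has 2 nonzero rows (pivots: g,Q)
Repeat: g,Q; free: D,ν
RREF:
  r0: [   1    0 -1/5  1/5]
  r1: [   0    1  2/5  3/5]
Fix exponent of D at 1, ν at 0; solve each RREF row for its pivot's exponent:
  r0: exp(g) + (-1/5)·1 = 0 ⇒ exp(g) = 1/5
  r1: exp(Q) + (2/5)·1 = 0 ⇒ exp(Q) = -2/5
Π_1 = g^(1/5) · Q^(-2/5) · D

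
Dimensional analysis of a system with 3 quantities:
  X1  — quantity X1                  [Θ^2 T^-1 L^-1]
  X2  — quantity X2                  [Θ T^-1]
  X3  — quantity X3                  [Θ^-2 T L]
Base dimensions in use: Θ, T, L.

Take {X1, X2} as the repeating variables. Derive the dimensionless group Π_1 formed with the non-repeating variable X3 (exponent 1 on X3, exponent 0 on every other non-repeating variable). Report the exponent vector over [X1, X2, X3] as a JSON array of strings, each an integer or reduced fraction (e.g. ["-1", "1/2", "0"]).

["1", "0", "1"]

Exponent matrix [Θ,T,L] × [X1,X2,X3]:
  Θ: [ 2  1 -2]
  T: [-1 -1  1]
  L: [-1  0  1]
Row reduction gives pivot columns X1,X2; rank = 2
Repeat: X1,X2; free: X3
RREF:
  r0: [   1    0   -1]
  r1: [   0    1    0]
  r2: [   0    0    0]
Fix exponent of X3 at 1; solve each RREF row for its pivot's exponent:
  r0: exp(X1) + (-1)·1 = 0 ⇒ exp(X1) = 1
  r1: exp(X2) + (0)·1 = 0 ⇒ exp(X2) = 0
Π_1 = X1 · X3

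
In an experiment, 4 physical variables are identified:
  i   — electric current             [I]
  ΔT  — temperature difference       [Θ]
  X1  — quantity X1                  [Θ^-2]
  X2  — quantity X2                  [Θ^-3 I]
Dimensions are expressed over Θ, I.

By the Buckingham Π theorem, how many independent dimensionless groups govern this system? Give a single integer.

Dimensional matrix (Θ×I by i×ΔT×X1×X2):
  Θ: [ 0  1 -2 -3]
  I: [ 1  0  0  1]
Echelon form has 2 nonzero rows (pivots: i,ΔT)
4 vars − rank 2 = 2 Π groups

2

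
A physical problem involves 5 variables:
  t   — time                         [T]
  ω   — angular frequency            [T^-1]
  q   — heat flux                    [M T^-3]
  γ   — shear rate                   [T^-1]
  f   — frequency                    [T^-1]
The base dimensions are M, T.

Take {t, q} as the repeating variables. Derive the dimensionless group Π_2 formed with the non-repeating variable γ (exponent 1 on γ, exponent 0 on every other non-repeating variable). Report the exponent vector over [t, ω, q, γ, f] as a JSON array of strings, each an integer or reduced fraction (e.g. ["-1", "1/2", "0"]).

["1", "0", "0", "1", "0"]

Write exponents as rows M,T / cols t,ω,q,γ,f:
  M: [ 0  0  1  0  0]
  T: [ 1 -1 -3 -1 -1]
RREF → pivots at {t,q} ⇒ r = 2
Pivot set = {t,q}, free = {ω,γ,f}
RREF:
  r0: [   1   -1    0   -1   -1]
  r1: [   0    0    1    0    0]
Fix exponent of γ at 1, ω at 0, f at 0; solve each RREF row for its pivot's exponent:
  r0: exp(t) + (-1)·1 = 0 ⇒ exp(t) = 1
  r1: exp(q) + (0)·1 = 0 ⇒ exp(q) = 0
Π_2 = t · γ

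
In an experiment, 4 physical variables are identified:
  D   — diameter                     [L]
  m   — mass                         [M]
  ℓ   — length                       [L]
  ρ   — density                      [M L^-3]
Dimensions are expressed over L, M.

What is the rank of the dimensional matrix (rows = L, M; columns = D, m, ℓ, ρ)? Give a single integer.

Exponent matrix [L,M] × [D,m,ℓ,ρ]:
  L: [ 1  0  1 -3]
  M: [ 0  1  0  1]
Row reduction gives pivot columns D,m; rank = 2

2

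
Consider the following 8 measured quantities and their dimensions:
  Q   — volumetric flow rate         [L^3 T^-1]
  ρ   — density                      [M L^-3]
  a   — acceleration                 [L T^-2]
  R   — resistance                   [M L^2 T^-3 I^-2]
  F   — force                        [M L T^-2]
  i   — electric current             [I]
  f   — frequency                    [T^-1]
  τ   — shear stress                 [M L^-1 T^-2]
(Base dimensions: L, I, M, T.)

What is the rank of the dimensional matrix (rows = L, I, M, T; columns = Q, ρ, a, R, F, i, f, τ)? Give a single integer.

Dimensional matrix (L×I×M×T by Q×ρ×a×R×F×i×f×τ):
  L: [ 3 -3  1  2  1  0  0 -1]
  I: [ 0  0  0 -2  0  1  0  0]
  M: [ 0  1  0  1  1  0  0  1]
  T: [-1  0 -2 -3 -2  0 -1 -2]
Row reduction gives pivot columns Q,ρ,a,R; rank = 4

4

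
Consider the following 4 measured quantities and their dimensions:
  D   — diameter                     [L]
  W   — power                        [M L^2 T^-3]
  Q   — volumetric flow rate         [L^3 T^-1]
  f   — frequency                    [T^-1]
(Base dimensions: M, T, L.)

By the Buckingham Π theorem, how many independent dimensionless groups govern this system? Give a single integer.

Dimensional matrix (M×T×L by D×W×Q×f):
  M: [ 0  1  0  0]
  T: [ 0 -3 -1 -1]
  L: [ 1  2  3  0]
Echelon form has 3 nonzero rows (pivots: D,W,Q)
n=4, r=3 ⇒ 1 dimensionless group

1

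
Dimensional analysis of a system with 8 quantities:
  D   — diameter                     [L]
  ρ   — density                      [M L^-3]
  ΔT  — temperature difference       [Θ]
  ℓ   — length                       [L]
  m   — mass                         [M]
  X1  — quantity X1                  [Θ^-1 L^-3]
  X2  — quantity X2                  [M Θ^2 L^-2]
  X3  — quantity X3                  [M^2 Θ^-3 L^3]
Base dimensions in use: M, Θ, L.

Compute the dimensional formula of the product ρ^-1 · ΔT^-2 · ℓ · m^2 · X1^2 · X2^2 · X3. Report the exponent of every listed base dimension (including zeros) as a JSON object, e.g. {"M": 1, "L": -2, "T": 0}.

{"M": 5, "Θ": -3, "L": -3}

Write exponents as rows M,Θ,L / cols D,ρ,ΔT,ℓ,m,X1,X2,X3:
  M: [ 0  1  0  0  1  0  1  2]
  Θ: [ 0  0  1  0  0 -1  2 -3]
  L: [ 1 -3  0  1  0 -3 -2  3]
  [M]: (-1)·1+(-2)·0+(1)·0+(2)·1+(2)·0+(2)·1+(1)·2 = 5
  [Θ]: (-1)·0+(-2)·1+(1)·0+(2)·0+(2)·-1+(2)·2+(1)·-3 = -3
  [L]: (-1)·-3+(-2)·0+(1)·1+(2)·0+(2)·-3+(2)·-2+(1)·3 = -3
⇒ M^5 Θ^-3 L^-3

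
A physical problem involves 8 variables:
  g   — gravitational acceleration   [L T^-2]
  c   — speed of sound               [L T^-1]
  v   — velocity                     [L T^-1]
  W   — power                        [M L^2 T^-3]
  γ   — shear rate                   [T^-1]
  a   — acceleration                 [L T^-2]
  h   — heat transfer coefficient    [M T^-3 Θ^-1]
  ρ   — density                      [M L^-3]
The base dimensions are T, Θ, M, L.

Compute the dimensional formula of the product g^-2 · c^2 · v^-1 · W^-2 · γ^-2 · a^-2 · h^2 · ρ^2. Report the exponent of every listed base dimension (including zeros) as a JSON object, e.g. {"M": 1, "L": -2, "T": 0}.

{"T": 9, "Θ": -2, "M": 2, "L": -13}

Exponent matrix [T,Θ,M,L] × [g,c,v,W,γ,a,h,ρ]:
  T: [-2 -1 -1 -3 -1 -2 -3  0]
  Θ: [ 0  0  0  0  0  0 -1  0]
  M: [ 0  0  0  1  0  0  1  1]
  L: [ 1  1  1  2  0  1  0 -3]
  [T]: (-2)·-2+(2)·-1+(-1)·-1+(-2)·-3+(-2)·-1+(-2)·-2+(2)·-3+(2)·0 = 9
  [Θ]: (-2)·0+(2)·0+(-1)·0+(-2)·0+(-2)·0+(-2)·0+(2)·-1+(2)·0 = -2
  [M]: (-2)·0+(2)·0+(-1)·0+(-2)·1+(-2)·0+(-2)·0+(2)·1+(2)·1 = 2
  [L]: (-2)·1+(2)·1+(-1)·1+(-2)·2+(-2)·0+(-2)·1+(2)·0+(2)·-3 = -13
⇒ T^9 Θ^-2 M^2 L^-13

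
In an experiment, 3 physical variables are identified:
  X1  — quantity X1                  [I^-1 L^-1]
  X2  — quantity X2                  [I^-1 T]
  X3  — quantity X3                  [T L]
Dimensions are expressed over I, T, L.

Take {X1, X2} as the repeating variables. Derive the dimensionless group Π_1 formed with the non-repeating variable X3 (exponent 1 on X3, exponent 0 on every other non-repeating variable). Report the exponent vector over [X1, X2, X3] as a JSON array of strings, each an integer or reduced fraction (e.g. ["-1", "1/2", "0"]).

["1", "-1", "1"]

Dimensional matrix (I×T×L by X1×X2×X3):
  I: [-1 -1  0]
  T: [ 0  1  1]
  L: [-1  0  1]
Echelon form has 2 nonzero rows (pivots: X1,X2)
Pivot set = {X1,X2}, free = {X3}
RREF:
  r0: [   1    0   -1]
  r1: [   0    1    1]
  r2: [   0    0    0]
Fix exponent of X3 at 1; solve each RREF row for its pivot's exponent:
  r0: exp(X1) + (-1)·1 = 0 ⇒ exp(X1) = 1
  r1: exp(X2) + (1)·1 = 0 ⇒ exp(X2) = -1
Π_1 = X1 · X2^-1 · X3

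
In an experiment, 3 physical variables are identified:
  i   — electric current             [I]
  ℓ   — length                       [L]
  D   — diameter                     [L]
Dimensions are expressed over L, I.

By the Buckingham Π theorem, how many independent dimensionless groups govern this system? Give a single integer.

1

Exponent matrix [L,I] × [i,ℓ,D]:
  L: [ 0  1  1]
  I: [ 1  0  0]
Echelon form has 2 nonzero rows (pivots: i,ℓ)
Π count = n − r = 3 − 2 = 1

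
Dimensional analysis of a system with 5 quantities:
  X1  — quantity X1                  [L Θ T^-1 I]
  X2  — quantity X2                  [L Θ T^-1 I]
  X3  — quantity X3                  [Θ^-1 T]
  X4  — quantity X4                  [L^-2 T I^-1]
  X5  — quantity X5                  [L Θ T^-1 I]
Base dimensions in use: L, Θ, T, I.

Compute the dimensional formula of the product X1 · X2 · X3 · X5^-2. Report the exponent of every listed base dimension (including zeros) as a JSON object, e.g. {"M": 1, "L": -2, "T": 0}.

Dimensional matrix (L×Θ×T×I by X1×X2×X3×X4×X5):
  L: [ 1  1  0 -2  1]
  Θ: [ 1  1 -1  0  1]
  T: [-1 -1  1  1 -1]
  I: [ 1  1  0 -1  1]
  [L]: (1)·1+(1)·1+(1)·0+(-2)·1 = 0
  [Θ]: (1)·1+(1)·1+(1)·-1+(-2)·1 = -1
  [T]: (1)·-1+(1)·-1+(1)·1+(-2)·-1 = 1
  [I]: (1)·1+(1)·1+(1)·0+(-2)·1 = 0
⇒ Θ^-1 T

{"L": 0, "Θ": -1, "T": 1, "I": 0}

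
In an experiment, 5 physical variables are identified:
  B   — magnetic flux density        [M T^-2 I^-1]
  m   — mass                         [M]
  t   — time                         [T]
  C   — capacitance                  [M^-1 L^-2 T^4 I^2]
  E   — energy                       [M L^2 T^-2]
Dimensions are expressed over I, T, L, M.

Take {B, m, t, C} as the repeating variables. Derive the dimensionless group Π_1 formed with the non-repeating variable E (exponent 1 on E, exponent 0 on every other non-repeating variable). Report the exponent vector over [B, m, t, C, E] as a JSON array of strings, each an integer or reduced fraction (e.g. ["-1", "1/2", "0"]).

Write exponents as rows I,T,L,M / cols B,m,t,C,E:
  I: [-1  0  0  2  0]
  T: [-2  0  1  4 -2]
  L: [ 0  0  0 -2  2]
  M: [ 1  1  0 -1  1]
Row reduction gives pivot columns B,m,t,C; rank = 4
Repeat: B,m,t,C; free: E
RREF:
  r0: [   1    0    0    0   -2]
  r1: [   0    1    0    0    2]
  r2: [   0    0    1    0   -2]
  r3: [   0    0    0    1   -1]
Fix exponent of E at 1; solve each RREF row for its pivot's exponent:
  r0: exp(B) + (-2)·1 = 0 ⇒ exp(B) = 2
  r1: exp(m) + (2)·1 = 0 ⇒ exp(m) = -2
  r2: exp(t) + (-2)·1 = 0 ⇒ exp(t) = 2
  r3: exp(C) + (-1)·1 = 0 ⇒ exp(C) = 1
Π_1 = B^2 · m^-2 · t^2 · C · E

["2", "-2", "2", "1", "1"]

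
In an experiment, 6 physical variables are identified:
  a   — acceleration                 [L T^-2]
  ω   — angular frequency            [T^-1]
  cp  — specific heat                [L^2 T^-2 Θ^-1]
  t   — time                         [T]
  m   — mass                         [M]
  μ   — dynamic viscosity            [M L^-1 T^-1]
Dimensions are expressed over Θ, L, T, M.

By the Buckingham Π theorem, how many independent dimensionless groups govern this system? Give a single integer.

Dimensional matrix (Θ×L×T×M by a×ω×cp×t×m×μ):
  Θ: [ 0  0 -1  0  0  0]
  L: [ 1  0  2  0  0 -1]
  T: [-2 -1 -2  1  0 -1]
  M: [ 0  0  0  0  1  1]
Echelon form has 4 nonzero rows (pivots: a,ω,cp,m)
n=6, r=4 ⇒ 2 dimensionless groups

2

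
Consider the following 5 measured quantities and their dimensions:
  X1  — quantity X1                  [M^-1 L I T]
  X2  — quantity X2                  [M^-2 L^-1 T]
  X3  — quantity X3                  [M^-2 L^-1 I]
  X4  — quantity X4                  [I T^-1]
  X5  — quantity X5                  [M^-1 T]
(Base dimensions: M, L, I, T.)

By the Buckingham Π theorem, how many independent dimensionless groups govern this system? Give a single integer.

Exponent matrix [M,L,I,T] × [X1,X2,X3,X4,X5]:
  M: [-1 -2 -2  0 -1]
  L: [ 1 -1 -1  0  0]
  I: [ 1  0  1  1  0]
  T: [ 1  1  0 -1  1]
Echelon form has 3 nonzero rows (pivots: X1,X2,X3)
5 vars − rank 3 = 2 Π groups

2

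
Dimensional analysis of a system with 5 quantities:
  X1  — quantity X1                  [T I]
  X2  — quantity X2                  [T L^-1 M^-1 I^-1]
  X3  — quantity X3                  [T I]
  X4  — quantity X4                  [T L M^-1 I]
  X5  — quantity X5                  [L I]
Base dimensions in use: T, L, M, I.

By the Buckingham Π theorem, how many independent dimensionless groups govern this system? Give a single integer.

Exponent matrix [T,L,M,I] × [X1,X2,X3,X4,X5]:
  T: [ 1  1  1  1  0]
  L: [ 0 -1  0  1  1]
  M: [ 0 -1  0 -1  0]
  I: [ 1 -1  1  1  1]
Row reduction gives pivot columns X1,X2,X4; rank = 3
5 vars − rank 3 = 2 Π groups

2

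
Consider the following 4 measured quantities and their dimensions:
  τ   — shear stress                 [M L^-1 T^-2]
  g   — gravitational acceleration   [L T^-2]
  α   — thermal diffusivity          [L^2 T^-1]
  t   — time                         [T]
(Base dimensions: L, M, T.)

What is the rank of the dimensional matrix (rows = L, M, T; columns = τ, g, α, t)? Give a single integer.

3

Write exponents as rows L,M,T / cols τ,g,α,t:
  L: [-1  1  2  0]
  M: [ 1  0  0  0]
  T: [-2 -2 -1  1]
RREF → pivots at {τ,g,α} ⇒ r = 3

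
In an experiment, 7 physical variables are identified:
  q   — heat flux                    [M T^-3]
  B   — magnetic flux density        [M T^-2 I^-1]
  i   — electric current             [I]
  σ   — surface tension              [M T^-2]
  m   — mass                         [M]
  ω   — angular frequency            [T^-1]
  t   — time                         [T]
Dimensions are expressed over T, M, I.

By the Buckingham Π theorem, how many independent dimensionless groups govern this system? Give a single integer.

Write exponents as rows T,M,I / cols q,B,i,σ,m,ω,t:
  T: [-3 -2  0 -2  0 -1  1]
  M: [ 1  1  0  1  1  0  0]
  I: [ 0 -1  1  0  0  0  0]
RREF → pivots at {q,B,i} ⇒ r = 3
7 vars − rank 3 = 4 Π groups

4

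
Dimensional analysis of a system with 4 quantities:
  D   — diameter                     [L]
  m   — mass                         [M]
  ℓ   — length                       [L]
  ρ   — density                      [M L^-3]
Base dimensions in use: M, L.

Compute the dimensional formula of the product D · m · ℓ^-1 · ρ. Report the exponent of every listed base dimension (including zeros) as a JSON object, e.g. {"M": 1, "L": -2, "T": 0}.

{"M": 2, "L": -3}

Exponent matrix [M,L] × [D,m,ℓ,ρ]:
  M: [ 0  1  0  1]
  L: [ 1  0  1 -3]
  [M]: (1)·0+(1)·1+(-1)·0+(1)·1 = 2
  [L]: (1)·1+(1)·0+(-1)·1+(1)·-3 = -3
⇒ M^2 L^-3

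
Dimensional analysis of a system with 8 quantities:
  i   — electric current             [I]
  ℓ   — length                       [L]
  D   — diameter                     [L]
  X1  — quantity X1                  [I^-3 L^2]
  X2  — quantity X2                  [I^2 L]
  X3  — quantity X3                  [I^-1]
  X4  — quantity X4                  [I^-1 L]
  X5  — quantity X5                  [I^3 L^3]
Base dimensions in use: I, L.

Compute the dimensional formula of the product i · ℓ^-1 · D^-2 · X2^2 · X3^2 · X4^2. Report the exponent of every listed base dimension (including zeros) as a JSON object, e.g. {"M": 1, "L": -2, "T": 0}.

Dimensional matrix (I×L by i×ℓ×D×X1×X2×X3×X4×X5):
  I: [ 1  0  0 -3  2 -1 -1  3]
  L: [ 0  1  1  2  1  0  1  3]
  [I]: (1)·1+(-1)·0+(-2)·0+(2)·2+(2)·-1+(2)·-1 = 1
  [L]: (1)·0+(-1)·1+(-2)·1+(2)·1+(2)·0+(2)·1 = 1
⇒ I L

{"I": 1, "L": 1}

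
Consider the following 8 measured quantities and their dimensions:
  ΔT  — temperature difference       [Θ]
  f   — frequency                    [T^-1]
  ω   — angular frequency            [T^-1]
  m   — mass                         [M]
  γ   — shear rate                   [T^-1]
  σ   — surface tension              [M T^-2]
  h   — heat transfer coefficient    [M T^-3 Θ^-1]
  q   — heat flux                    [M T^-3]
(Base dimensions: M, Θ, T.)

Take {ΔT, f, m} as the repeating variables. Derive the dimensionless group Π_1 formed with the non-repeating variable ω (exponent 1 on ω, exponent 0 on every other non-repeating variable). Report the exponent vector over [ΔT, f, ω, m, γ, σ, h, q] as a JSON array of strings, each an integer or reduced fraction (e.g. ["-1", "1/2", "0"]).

["0", "-1", "1", "0", "0", "0", "0", "0"]

Write exponents as rows M,Θ,T / cols ΔT,f,ω,m,γ,σ,h,q:
  M: [ 0  0  0  1  0  1  1  1]
  Θ: [ 1  0  0  0  0  0 -1  0]
  T: [ 0 -1 -1  0 -1 -2 -3 -3]
RREF → pivots at {ΔT,f,m} ⇒ r = 3
Pivot set = {ΔT,f,m}, free = {ω,γ,σ,h,q}
RREF:
  r0: [   1    0    0    0    0    0   -1    0]
  r1: [   0    1    1    0    1    2    3    3]
  r2: [   0    0    0    1    0    1    1    1]
Fix exponent of ω at 1, γ at 0, σ at 0, h at 0, q at 0; solve each RREF row for its pivot's exponent:
  r0: exp(ΔT) + (0)·1 = 0 ⇒ exp(ΔT) = 0
  r1: exp(f) + (1)·1 = 0 ⇒ exp(f) = -1
  r2: exp(m) + (0)·1 = 0 ⇒ exp(m) = 0
Π_1 = f^-1 · ω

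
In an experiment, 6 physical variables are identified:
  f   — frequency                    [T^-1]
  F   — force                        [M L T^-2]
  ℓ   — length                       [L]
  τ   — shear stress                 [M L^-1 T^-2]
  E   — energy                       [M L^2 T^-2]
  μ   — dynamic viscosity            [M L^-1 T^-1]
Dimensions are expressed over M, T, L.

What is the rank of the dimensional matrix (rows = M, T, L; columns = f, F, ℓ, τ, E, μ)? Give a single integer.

Exponent matrix [M,T,L] × [f,F,ℓ,τ,E,μ]:
  M: [ 0  1  0  1  1  1]
  T: [-1 -2  0 -2 -2 -1]
  L: [ 0  1  1 -1  2 -1]
Echelon form has 3 nonzero rows (pivots: f,F,ℓ)

3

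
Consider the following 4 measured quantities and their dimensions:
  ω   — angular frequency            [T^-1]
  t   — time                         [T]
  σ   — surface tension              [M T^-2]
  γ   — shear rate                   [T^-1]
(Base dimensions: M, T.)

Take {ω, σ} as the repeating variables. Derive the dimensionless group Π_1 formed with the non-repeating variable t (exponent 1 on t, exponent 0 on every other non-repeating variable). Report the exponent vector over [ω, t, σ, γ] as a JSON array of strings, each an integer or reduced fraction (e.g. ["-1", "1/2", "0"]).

["1", "1", "0", "0"]

Exponent matrix [M,T] × [ω,t,σ,γ]:
  M: [ 0  0  1  0]
  T: [-1  1 -2 -1]
Row reduction gives pivot columns ω,σ; rank = 2
Repeat: ω,σ; free: t,γ
RREF:
  r0: [   1   -1    0    1]
  r1: [   0    0    1    0]
Fix exponent of t at 1, γ at 0; solve each RREF row for its pivot's exponent:
  r0: exp(ω) + (-1)·1 = 0 ⇒ exp(ω) = 1
  r1: exp(σ) + (0)·1 = 0 ⇒ exp(σ) = 0
Π_1 = ω · t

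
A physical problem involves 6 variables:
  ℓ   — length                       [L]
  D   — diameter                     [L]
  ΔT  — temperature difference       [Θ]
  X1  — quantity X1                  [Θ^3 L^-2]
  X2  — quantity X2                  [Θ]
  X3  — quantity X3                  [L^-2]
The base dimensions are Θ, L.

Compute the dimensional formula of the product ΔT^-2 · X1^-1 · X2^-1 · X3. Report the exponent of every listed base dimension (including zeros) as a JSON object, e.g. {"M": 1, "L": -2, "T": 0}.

{"Θ": -6, "L": 0}

Exponent matrix [Θ,L] × [ℓ,D,ΔT,X1,X2,X3]:
  Θ: [ 0  0  1  3  1  0]
  L: [ 1  1  0 -2  0 -2]
  [Θ]: (-2)·1+(-1)·3+(-1)·1+(1)·0 = -6
  [L]: (-2)·0+(-1)·-2+(-1)·0+(1)·-2 = 0
⇒ Θ^-6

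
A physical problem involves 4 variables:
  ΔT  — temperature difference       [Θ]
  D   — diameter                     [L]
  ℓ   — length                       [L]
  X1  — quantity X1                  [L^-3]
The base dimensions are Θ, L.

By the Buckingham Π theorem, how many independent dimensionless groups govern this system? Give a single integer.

Dimensional matrix (Θ×L by ΔT×D×ℓ×X1):
  Θ: [ 1  0  0  0]
  L: [ 0  1  1 -3]
Row reduction gives pivot columns ΔT,D; rank = 2
4 vars − rank 2 = 2 Π groups

2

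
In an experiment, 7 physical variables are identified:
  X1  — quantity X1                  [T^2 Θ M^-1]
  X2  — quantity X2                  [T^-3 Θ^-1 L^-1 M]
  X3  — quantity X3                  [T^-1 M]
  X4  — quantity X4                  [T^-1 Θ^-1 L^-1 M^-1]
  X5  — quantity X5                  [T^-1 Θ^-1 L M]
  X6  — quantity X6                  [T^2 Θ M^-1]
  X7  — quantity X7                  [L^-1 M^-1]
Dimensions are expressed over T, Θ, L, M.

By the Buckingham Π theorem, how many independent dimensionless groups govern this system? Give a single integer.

Dimensional matrix (T×Θ×L×M by X1×X2×X3×X4×X5×X6×X7):
  T: [ 2 -3 -1 -1 -1  2  0]
  Θ: [ 1 -1  0 -1 -1  1  0]
  L: [ 0 -1  0 -1  1  0 -1]
  M: [-1  1  1 -1  1 -1 -1]
Echelon form has 3 nonzero rows (pivots: X1,X2,X3)
7 vars − rank 3 = 4 Π groups

4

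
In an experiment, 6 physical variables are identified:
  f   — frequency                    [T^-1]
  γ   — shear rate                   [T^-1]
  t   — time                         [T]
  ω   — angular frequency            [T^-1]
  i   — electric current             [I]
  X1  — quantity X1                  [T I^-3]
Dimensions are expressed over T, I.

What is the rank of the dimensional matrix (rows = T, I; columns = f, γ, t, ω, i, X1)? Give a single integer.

Dimensional matrix (T×I by f×γ×t×ω×i×X1):
  T: [-1 -1  1 -1  0  1]
  I: [ 0  0  0  0  1 -3]
Row reduction gives pivot columns f,i; rank = 2

2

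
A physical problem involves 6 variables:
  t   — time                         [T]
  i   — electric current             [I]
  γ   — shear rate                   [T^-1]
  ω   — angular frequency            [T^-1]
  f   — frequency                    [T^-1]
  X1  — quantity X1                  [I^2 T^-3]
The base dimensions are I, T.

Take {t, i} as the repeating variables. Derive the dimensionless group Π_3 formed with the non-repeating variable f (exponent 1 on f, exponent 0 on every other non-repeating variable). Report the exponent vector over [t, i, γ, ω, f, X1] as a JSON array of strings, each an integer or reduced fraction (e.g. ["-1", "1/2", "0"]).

["1", "0", "0", "0", "1", "0"]

Exponent matrix [I,T] × [t,i,γ,ω,f,X1]:
  I: [ 0  1  0  0  0  2]
  T: [ 1  0 -1 -1 -1 -3]
Echelon form has 2 nonzero rows (pivots: t,i)
Repeat: t,i; free: γ,ω,f,X1
RREF:
  r0: [   1    0   -1   -1   -1   -3]
  r1: [   0    1    0    0    0    2]
Fix exponent of f at 1, γ at 0, ω at 0, X1 at 0; solve each RREF row for its pivot's exponent:
  r0: exp(t) + (-1)·1 = 0 ⇒ exp(t) = 1
  r1: exp(i) + (0)·1 = 0 ⇒ exp(i) = 0
Π_3 = t · f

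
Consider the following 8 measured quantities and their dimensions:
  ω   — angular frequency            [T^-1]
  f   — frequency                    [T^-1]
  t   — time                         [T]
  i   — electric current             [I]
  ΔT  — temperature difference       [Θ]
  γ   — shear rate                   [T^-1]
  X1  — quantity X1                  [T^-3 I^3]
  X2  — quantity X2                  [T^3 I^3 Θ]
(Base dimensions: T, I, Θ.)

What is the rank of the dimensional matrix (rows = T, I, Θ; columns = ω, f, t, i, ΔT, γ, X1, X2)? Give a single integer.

Dimensional matrix (T×I×Θ by ω×f×t×i×ΔT×γ×X1×X2):
  T: [-1 -1  1  0  0 -1 -3  3]
  I: [ 0  0  0  1  0  0  3  3]
  Θ: [ 0  0  0  0  1  0  0  1]
Echelon form has 3 nonzero rows (pivots: ω,i,ΔT)

3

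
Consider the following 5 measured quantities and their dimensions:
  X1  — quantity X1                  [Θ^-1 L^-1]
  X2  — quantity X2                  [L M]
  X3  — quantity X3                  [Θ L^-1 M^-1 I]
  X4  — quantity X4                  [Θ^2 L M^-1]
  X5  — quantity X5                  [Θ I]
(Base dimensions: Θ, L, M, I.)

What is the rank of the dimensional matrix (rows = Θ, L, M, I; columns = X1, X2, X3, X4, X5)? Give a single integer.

Exponent matrix [Θ,L,M,I] × [X1,X2,X3,X4,X5]:
  Θ: [-1  0  1  2  1]
  L: [-1  1 -1  1  0]
  M: [ 0  1 -1 -1  0]
  I: [ 0  0  1  0  1]
RREF → pivots at {X1,X2,X3} ⇒ r = 3

3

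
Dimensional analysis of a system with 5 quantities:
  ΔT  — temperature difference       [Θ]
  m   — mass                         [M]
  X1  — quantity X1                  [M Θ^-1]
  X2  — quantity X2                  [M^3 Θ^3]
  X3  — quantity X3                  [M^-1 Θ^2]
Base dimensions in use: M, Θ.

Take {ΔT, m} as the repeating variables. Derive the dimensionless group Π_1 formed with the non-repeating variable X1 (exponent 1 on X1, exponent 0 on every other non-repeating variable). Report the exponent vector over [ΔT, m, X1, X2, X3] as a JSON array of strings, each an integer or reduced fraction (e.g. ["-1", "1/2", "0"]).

["1", "-1", "1", "0", "0"]

Dimensional matrix (M×Θ by ΔT×m×X1×X2×X3):
  M: [ 0  1  1  3 -1]
  Θ: [ 1  0 -1  3  2]
RREF → pivots at {ΔT,m} ⇒ r = 2
Pivot set = {ΔT,m}, free = {X1,X2,X3}
RREF:
  r0: [   1    0   -1    3    2]
  r1: [   0    1    1    3   -1]
Fix exponent of X1 at 1, X2 at 0, X3 at 0; solve each RREF row for its pivot's exponent:
  r0: exp(ΔT) + (-1)·1 = 0 ⇒ exp(ΔT) = 1
  r1: exp(m) + (1)·1 = 0 ⇒ exp(m) = -1
Π_1 = ΔT · m^-1 · X1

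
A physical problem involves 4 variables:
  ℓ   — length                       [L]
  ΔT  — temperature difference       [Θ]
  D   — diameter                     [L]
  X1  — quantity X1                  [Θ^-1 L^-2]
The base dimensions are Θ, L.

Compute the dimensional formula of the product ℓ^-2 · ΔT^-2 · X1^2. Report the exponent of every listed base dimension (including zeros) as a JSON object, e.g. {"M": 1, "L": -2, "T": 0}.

Dimensional matrix (Θ×L by ℓ×ΔT×D×X1):
  Θ: [ 0  1  0 -1]
  L: [ 1  0  1 -2]
  [Θ]: (-2)·0+(-2)·1+(2)·-1 = -4
  [L]: (-2)·1+(-2)·0+(2)·-2 = -6
⇒ Θ^-4 L^-6

{"Θ": -4, "L": -6}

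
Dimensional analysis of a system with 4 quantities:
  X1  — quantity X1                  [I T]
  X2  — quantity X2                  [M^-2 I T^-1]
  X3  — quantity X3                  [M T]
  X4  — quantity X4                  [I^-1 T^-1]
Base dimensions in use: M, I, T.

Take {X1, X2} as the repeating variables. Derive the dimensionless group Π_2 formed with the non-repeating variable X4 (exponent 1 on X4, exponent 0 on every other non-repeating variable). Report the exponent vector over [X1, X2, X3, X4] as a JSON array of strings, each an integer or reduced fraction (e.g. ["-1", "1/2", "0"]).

Write exponents as rows M,I,T / cols X1,X2,X3,X4:
  M: [ 0 -2  1  0]
  I: [ 1  1  0 -1]
  T: [ 1 -1  1 -1]
Row reduction gives pivot columns X1,X2; rank = 2
Pivot set = {X1,X2}, free = {X3,X4}
RREF:
  r0: [   1    0  1/2   -1]
  r1: [   0    1 -1/2    0]
  r2: [   0    0    0    0]
Fix exponent of X4 at 1, X3 at 0; solve each RREF row for its pivot's exponent:
  r0: exp(X1) + (-1)·1 = 0 ⇒ exp(X1) = 1
  r1: exp(X2) + (0)·1 = 0 ⇒ exp(X2) = 0
Π_2 = X1 · X4

["1", "0", "0", "1"]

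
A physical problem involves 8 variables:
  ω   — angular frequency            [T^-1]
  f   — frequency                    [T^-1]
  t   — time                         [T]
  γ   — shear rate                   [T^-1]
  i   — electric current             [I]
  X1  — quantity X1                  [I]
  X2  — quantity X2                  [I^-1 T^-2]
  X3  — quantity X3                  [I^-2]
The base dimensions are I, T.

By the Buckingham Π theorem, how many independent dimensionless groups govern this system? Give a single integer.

6

Write exponents as rows I,T / cols ω,f,t,γ,i,X1,X2,X3:
  I: [ 0  0  0  0  1  1 -1 -2]
  T: [-1 -1  1 -1  0  0 -2  0]
Echelon form has 2 nonzero rows (pivots: ω,i)
8 vars − rank 2 = 6 Π groups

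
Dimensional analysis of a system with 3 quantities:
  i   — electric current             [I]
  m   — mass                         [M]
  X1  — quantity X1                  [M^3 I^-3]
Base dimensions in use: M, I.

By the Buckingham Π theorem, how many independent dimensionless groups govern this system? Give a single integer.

1

Write exponents as rows M,I / cols i,m,X1:
  M: [ 0  1  3]
  I: [ 1  0 -3]
Echelon form has 2 nonzero rows (pivots: i,m)
Π count = n − r = 3 − 2 = 1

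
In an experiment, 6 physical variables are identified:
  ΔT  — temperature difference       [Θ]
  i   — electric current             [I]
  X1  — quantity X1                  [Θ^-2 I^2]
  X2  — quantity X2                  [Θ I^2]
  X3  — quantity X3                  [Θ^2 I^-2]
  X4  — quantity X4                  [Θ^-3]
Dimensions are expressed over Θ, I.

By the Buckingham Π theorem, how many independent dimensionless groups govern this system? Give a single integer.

4

Exponent matrix [Θ,I] × [ΔT,i,X1,X2,X3,X4]:
  Θ: [ 1  0 -2  1  2 -3]
  I: [ 0  1  2  2 -2  0]
Row reduction gives pivot columns ΔT,i; rank = 2
6 vars − rank 2 = 4 Π groups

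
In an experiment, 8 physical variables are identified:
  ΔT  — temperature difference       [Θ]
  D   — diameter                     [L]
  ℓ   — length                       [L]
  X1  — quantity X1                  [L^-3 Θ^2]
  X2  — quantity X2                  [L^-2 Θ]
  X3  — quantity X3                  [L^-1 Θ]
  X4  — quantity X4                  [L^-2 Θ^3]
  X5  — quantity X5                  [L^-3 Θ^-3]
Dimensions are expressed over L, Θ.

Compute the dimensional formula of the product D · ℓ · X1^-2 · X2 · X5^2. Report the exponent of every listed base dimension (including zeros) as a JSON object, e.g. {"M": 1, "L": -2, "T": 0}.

Exponent matrix [L,Θ] × [ΔT,D,ℓ,X1,X2,X3,X4,X5]:
  L: [ 0  1  1 -3 -2 -1 -2 -3]
  Θ: [ 1  0  0  2  1  1  3 -3]
  [L]: (1)·1+(1)·1+(-2)·-3+(1)·-2+(2)·-3 = 0
  [Θ]: (1)·0+(1)·0+(-2)·2+(1)·1+(2)·-3 = -9
⇒ Θ^-9

{"L": 0, "Θ": -9}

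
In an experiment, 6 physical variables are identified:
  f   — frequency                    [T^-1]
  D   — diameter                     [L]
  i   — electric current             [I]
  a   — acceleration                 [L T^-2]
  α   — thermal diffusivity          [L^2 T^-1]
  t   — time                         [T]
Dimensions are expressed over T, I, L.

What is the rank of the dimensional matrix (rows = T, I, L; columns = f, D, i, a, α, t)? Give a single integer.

3

Write exponents as rows T,I,L / cols f,D,i,a,α,t:
  T: [-1  0  0 -2 -1  1]
  I: [ 0  0  1  0  0  0]
  L: [ 0  1  0  1  2  0]
Echelon form has 3 nonzero rows (pivots: f,D,i)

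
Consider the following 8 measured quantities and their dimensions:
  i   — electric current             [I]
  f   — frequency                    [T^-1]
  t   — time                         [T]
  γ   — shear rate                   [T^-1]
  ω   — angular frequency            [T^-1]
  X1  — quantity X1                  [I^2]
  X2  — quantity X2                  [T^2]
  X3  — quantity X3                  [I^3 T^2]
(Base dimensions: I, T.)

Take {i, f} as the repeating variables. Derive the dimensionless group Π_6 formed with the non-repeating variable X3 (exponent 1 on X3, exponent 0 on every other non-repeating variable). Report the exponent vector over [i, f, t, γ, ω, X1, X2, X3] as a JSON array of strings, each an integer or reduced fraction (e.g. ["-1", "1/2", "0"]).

Dimensional matrix (I×T by i×f×t×γ×ω×X1×X2×X3):
  I: [ 1  0  0  0  0  2  0  3]
  T: [ 0 -1  1 -1 -1  0  2  2]
Row reduction gives pivot columns i,f; rank = 2
Repeat: i,f; free: t,γ,ω,X1,X2,X3
RREF:
  r0: [   1    0    0    0    0    2    0    3]
  r1: [   0    1   -1    1    1    0   -2   -2]
Fix exponent of X3 at 1, t at 0, γ at 0, ω at 0, X1 at 0, X2 at 0; solve each RREF row for its pivot's exponent:
  r0: exp(i) + (3)·1 = 0 ⇒ exp(i) = -3
  r1: exp(f) + (-2)·1 = 0 ⇒ exp(f) = 2
Π_6 = i^-3 · f^2 · X3

["-3", "2", "0", "0", "0", "0", "0", "1"]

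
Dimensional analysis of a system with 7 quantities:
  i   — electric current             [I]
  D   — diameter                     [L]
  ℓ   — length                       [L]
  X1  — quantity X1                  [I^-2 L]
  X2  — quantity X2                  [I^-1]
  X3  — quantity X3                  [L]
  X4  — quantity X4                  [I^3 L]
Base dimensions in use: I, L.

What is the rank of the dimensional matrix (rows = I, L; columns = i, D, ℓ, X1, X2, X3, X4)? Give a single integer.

2

Dimensional matrix (I×L by i×D×ℓ×X1×X2×X3×X4):
  I: [ 1  0  0 -2 -1  0  3]
  L: [ 0  1  1  1  0  1  1]
Echelon form has 2 nonzero rows (pivots: i,D)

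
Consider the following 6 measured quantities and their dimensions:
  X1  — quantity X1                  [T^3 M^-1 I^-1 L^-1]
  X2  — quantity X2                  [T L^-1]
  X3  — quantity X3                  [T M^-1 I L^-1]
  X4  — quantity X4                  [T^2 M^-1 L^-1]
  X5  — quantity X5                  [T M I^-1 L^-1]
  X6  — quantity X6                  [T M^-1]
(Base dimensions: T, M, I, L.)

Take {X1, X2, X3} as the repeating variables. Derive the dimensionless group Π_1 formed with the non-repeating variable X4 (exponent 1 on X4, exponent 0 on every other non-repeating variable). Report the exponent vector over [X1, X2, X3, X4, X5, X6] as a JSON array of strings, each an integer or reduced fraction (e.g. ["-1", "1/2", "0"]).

["-1/2", "0", "-1/2", "1", "0", "0"]

Dimensional matrix (T×M×I×L by X1×X2×X3×X4×X5×X6):
  T: [ 3  1  1  2  1  1]
  M: [-1  0 -1 -1  1 -1]
  I: [-1  0  1  0 -1  0]
  L: [-1 -1 -1 -1 -1  0]
Echelon form has 3 nonzero rows (pivots: X1,X2,X3)
Pivot set = {X1,X2,X3}, free = {X4,X5,X6}
RREF:
  r0: [   1    0    0  1/2    0  1/2]
  r1: [   0    1    0    0    2   -1]
  r2: [   0    0    1  1/2   -1  1/2]
  r3: [   0    0    0    0    0    0]
Fix exponent of X4 at 1, X5 at 0, X6 at 0; solve each RREF row for its pivot's exponent:
  r0: exp(X1) + (1/2)·1 = 0 ⇒ exp(X1) = -1/2
  r1: exp(X2) + (0)·1 = 0 ⇒ exp(X2) = 0
  r2: exp(X3) + (1/2)·1 = 0 ⇒ exp(X3) = -1/2
Π_1 = X1^(-1/2) · X3^(-1/2) · X4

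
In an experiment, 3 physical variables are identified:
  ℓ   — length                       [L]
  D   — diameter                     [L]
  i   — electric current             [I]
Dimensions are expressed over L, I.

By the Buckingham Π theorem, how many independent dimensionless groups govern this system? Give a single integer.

Write exponents as rows L,I / cols ℓ,D,i:
  L: [ 1  1  0]
  I: [ 0  0  1]
RREF → pivots at {ℓ,i} ⇒ r = 2
Π count = n − r = 3 − 2 = 1

1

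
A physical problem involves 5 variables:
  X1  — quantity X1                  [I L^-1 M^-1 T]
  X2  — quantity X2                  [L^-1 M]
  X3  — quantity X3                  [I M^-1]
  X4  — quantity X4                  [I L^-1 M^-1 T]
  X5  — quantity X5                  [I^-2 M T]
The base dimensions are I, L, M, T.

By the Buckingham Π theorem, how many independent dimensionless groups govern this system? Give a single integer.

Exponent matrix [I,L,M,T] × [X1,X2,X3,X4,X5]:
  I: [ 1  0  1  1 -2]
  L: [-1 -1  0 -1  0]
  M: [-1  1 -1 -1  1]
  T: [ 1  0  0  1  1]
Row reduction gives pivot columns X1,X2,X3; rank = 3
n=5, r=3 ⇒ 2 dimensionless groups

2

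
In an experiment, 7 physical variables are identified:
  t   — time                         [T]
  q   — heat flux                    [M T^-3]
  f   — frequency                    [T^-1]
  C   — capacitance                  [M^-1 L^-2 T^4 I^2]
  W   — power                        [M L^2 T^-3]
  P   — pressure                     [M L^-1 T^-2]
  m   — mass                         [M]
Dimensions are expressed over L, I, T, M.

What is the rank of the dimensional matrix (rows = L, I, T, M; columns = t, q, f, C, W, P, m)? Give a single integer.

Write exponents as rows L,I,T,M / cols t,q,f,C,W,P,m:
  L: [ 0  0  0 -2  2 -1  0]
  I: [ 0  0  0  2  0  0  0]
  T: [ 1 -3 -1  4 -3 -2  0]
  M: [ 0  1  0 -1  1  1  1]
RREF → pivots at {t,q,C,W} ⇒ r = 4

4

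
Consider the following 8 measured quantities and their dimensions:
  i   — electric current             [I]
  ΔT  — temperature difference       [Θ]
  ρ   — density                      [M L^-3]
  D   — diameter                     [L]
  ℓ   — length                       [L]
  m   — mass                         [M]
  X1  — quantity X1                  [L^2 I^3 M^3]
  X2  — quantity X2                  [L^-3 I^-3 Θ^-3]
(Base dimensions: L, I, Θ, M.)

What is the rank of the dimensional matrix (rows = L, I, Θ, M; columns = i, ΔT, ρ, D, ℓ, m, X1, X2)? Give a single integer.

Dimensional matrix (L×I×Θ×M by i×ΔT×ρ×D×ℓ×m×X1×X2):
  L: [ 0  0 -3  1  1  0  2 -3]
  I: [ 1  0  0  0  0  0  3 -3]
  Θ: [ 0  1  0  0  0  0  0 -3]
  M: [ 0  0  1  0  0  1  3  0]
Row reduction gives pivot columns i,ΔT,ρ,D; rank = 4

4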